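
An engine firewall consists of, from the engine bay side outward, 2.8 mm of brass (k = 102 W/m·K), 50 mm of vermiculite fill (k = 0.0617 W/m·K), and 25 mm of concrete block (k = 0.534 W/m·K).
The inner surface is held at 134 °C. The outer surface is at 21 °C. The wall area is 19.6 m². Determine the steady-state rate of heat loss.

Q ≈ 2580 W

Model the wall as resistances in series:
R_brass = L/(kA) = 0.0028/(102×19.6) = 1.401×10^-6 K/W
R_vermiculite fill = L/(kA) = 0.05/(0.0617×19.6) = 0.04135 K/W
R_concrete block = L/(kA) = 0.025/(0.534×19.6) = 0.002389 K/W
R_total = 0.04374 K/W
Q = ΔT / R_total = 113 / 0.04374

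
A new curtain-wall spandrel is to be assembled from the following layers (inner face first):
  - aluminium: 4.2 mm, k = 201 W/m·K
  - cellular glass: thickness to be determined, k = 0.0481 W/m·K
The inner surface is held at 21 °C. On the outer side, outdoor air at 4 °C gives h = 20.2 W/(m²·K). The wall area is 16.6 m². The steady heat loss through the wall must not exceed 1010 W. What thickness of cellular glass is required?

Model the wall as resistances in series:
R_aluminium = L/(kA) = 0.0042/(201×16.6) = 1.259×10^-6 K/W
R_outer film = 1/(h_o·A) = 1/(20.2×16.6) = 0.002982 K/W
Sum of the known resistances R_other = 0.002983 K/W
Required total resistance R_tot = ΔT/Q_allow = 17/1010 = 0.01683 K/W
R_cellular glass = R_tot − R_other = 0.01385 K/W
L = R·k·A = 0.01385×0.0481×16.6

L ≈ 11.1 mm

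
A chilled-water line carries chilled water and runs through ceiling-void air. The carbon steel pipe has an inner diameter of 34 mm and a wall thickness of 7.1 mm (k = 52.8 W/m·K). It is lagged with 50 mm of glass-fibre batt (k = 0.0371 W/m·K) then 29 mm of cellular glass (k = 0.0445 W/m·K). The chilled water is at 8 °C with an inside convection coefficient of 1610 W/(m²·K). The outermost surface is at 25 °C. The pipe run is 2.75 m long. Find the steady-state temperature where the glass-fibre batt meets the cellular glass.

Cylindrical conduction, so R = ln(r₂/r₁)/(2πkL) per layer, in series:
R_inner film = 1/(h_i·2πr₁L) = 1/(1610×2π×0.017×2.75) = 0.002115 K/W
R_carbon steel pipe wall = ln(24.1/17)/(2π×52.8×2.75) = 3.825×10^-4 K/W
R_glass-fibre batt = ln(74.1/24.1)/(2π×0.0371×2.75) = 1.752 K/W
R_cellular glass = ln(103.1/74.1)/(2π×0.0445×2.75) = 0.4296 K/W
R_total = 2.184 K/W
Q = ΔT/R_total = 17/2.184
Q = 7.78 W
T_interface = T_inner + Q·ΣR(inner→interface) = 8 + 7.78×1.755

T ≈ 21.7 °C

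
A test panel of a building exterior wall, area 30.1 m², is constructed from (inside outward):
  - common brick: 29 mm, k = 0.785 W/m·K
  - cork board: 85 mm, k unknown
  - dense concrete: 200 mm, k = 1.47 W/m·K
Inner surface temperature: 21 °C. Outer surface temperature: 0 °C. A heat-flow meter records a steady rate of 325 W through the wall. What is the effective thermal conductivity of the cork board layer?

Treating each layer as a thermal resistance in series:
R_common brick = L/(kA) = 0.029/(0.785×30.1) = 0.001227 K/W
R_dense concrete = L/(kA) = 0.2/(1.47×30.1) = 0.00452 K/W
Sum of known resistances R_other = 0.005747 K/W
Total R = ΔT/Q = 21/325 = 0.06462 K/W
R_cork board = R_total − R_other = 0.05887 K/W
k = L/(R·A) = 0.085/(0.05887×30.1)

k ≈ 0.048 W/(m·K)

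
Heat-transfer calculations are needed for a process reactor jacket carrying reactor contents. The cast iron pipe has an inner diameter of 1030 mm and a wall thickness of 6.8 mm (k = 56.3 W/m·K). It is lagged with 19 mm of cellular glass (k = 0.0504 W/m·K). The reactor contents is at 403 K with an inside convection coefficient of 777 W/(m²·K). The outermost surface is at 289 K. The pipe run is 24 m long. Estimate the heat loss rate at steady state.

Q ≈ 24100 W

Radial resistances (cylindrical: R_cond = ln(r_o/r_i)/(2πkL), R_conv = 1/(h·2πrL)):
R_inner film = 1/(h_i·2πr₁L) = 1/(777×2π×0.515×24) = 1.657×10^-5 K/W
R_cast iron pipe wall = ln(521.8/515)/(2π×56.3×24) = 1.545×10^-6 K/W
R_cellular glass = ln(540.8/521.8)/(2π×0.0504×24) = 0.004706 K/W
R_total = 0.004724 K/W
Q = ΔT/R_total = 114/0.004724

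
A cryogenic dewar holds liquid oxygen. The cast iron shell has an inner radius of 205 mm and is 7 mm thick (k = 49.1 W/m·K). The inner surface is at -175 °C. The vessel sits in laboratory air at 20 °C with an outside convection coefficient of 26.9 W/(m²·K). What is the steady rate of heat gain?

For a spherical shell R = (1/r₁ − 1/r₂)/(4πk); film R = 1/(h·4πr²). In series:
R_cast iron shell = (1/0.205 − 1/0.212)/(4π×49.1) = 2.61×10^-4 K/W
R_outer film = 1/(h·4πr_o²) = 1/(26.9×4π×0.212²) = 0.06582 K/W
R_total = 0.06608 K/W
Q = ΔT/R_total = 195/0.06608

Q ≈ 2950 W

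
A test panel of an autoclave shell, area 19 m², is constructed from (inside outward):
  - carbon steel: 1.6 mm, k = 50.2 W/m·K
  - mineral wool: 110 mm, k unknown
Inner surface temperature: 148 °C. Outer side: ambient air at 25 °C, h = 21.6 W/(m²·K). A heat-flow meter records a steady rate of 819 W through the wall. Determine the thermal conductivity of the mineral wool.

k ≈ 0.0392 W/(m·K)

Thermal resistances in series:
R_carbon steel = L/(kA) = 0.0016/(50.2×19) = 1.678×10^-6 K/W
R_outer film = 1/(h_o·A) = 1/(21.6×19) = 0.002437 K/W
Sum of known resistances R_other = 0.002438 K/W
Total R = ΔT/Q = 123/819 = 0.1502 K/W
R_mineral wool = R_total − R_other = 0.1477 K/W
k = L/(R·A) = 0.11/(0.1477×19)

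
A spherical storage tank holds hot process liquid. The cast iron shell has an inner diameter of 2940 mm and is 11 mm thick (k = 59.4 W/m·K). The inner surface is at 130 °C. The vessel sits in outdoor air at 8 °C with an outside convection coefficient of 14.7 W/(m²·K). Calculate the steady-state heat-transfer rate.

Q ≈ 49300 W

Radial (spherical) resistances in series:
R_cast iron shell = (1/1.47 − 1/1.481)/(4π×59.4) = 6.769×10^-6 K/W
R_outer film = 1/(h·4πr_o²) = 1/(14.7×4π×1.481²) = 0.002468 K/W
R_total = 0.002475 K/W
Q = ΔT/R_total = 122/0.002475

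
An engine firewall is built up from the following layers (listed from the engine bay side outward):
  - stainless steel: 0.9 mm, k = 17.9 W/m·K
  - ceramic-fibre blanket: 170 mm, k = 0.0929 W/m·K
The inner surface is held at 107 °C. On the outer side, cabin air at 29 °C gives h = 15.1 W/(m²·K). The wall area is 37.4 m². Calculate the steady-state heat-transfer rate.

Q ≈ 1540 W

Thermal resistances in series:
R_stainless steel = L/(kA) = 0.0009/(17.9×37.4) = 1.344×10^-6 K/W
R_ceramic-fibre blanket = L/(kA) = 0.17/(0.0929×37.4) = 0.04893 K/W
R_outer film = 1/(h_o·A) = 1/(15.1×37.4) = 0.001771 K/W
R_total = 0.0507 K/W
Q = ΔT / R_total = 78 / 0.0507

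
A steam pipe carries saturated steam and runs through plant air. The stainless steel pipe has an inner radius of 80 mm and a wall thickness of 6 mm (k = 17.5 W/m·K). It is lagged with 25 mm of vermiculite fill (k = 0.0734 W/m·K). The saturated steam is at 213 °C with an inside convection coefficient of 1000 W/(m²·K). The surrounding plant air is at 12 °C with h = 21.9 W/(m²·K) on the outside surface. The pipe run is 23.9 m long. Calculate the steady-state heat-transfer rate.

Radial resistances (cylindrical: R_cond = ln(r_o/r_i)/(2πkL), R_conv = 1/(h·2πrL)):
R_inner film = 1/(h_i·2πr₁L) = 1/(1000×2π×0.08×23.9) = 8.324×10^-5 K/W
R_stainless steel pipe wall = ln(86/80)/(2π×17.5×23.9) = 2.752×10^-5 K/W
R_vermiculite fill = ln(111/86)/(2π×0.0734×23.9) = 0.02315 K/W
R_outer film = 1/(h_o·2πr_oL) = 1/(21.9×2π×0.111×23.9) = 0.002739 K/W
R_total = 0.026 K/W
Q = ΔT/R_total = 201/0.026

Q ≈ 7730 W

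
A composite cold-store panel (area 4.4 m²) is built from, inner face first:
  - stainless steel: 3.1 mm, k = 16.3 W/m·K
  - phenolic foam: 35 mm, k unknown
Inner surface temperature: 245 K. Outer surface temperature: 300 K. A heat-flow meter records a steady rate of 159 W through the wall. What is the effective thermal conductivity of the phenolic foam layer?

Model the wall as resistances in series:
R_stainless steel = L/(kA) = 0.0031/(16.3×4.4) = 4.322×10^-5 K/W
Sum of known resistances R_other = 4.322×10^-5 K/W
Total R = ΔT/Q = 55/159 = 0.3459 K/W
R_phenolic foam = R_total − R_other = 0.3459 K/W
k = L/(R·A) = 0.035/(0.3459×4.4)

k ≈ 0.023 W/(m·K)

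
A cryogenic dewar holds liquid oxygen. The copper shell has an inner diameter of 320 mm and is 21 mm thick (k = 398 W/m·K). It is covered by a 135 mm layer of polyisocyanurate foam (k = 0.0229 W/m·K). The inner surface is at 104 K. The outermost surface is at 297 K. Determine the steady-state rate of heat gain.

Q ≈ 23.5 W

Each spherical layer contributes R = (1/r_i − 1/r_o)/(4πk):
R_copper shell = (1/0.16 − 1/0.181)/(4π×398) = 1.45×10^-4 K/W
R_polyisocyanurate foam = (1/0.181 − 1/0.316)/(4π×0.0229) = 8.202 K/W
R_total = 8.202 K/W
Q = ΔT/R_total = 193/8.202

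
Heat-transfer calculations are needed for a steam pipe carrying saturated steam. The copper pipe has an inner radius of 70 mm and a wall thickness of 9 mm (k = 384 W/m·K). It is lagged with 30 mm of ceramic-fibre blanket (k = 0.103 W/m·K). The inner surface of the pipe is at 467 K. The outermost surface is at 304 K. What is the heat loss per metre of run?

q′ ≈ 328 W/m

For a radial system each layer contributes R = ln(r_out/r_in)/(2πkL); films add R = 1/(hA).
R_copper pipe wall = ln(79/70)/(2π×384×1) = 5.013×10^-5 K/W
R_ceramic-fibre blanket = ln(109/79)/(2π×0.103×1) = 0.4974 K/W
R_total = 0.4974 K/W
Q = ΔT/R_total = 163/0.4974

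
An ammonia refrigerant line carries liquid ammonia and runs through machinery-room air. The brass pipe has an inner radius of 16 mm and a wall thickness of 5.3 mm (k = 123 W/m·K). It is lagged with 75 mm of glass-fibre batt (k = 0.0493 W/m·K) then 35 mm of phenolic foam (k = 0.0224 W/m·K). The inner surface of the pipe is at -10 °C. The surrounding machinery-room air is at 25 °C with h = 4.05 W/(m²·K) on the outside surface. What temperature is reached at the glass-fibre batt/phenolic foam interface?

Per-layer cylindrical resistances, series-summed:
R_brass pipe wall = ln(21.3/16)/(2π×123×1) = 3.702×10^-4 K/W
R_glass-fibre batt = ln(96.3/21.3)/(2π×0.0493×1) = 4.871 K/W
R_phenolic foam = ln(131.3/96.3)/(2π×0.0224×1) = 2.203 K/W
R_outer film = 1/(h_o·2πr_oL) = 1/(4.05×2π×0.1313×1) = 0.2993 K/W
R_total = 7.373 K/W
Q = ΔT/R_total = 35/7.373
Q = 4.75 W/m
T_interface = T_inner + Q·ΣR(inner→interface) = -10 + 4.75×4.871

T ≈ 13.1 °C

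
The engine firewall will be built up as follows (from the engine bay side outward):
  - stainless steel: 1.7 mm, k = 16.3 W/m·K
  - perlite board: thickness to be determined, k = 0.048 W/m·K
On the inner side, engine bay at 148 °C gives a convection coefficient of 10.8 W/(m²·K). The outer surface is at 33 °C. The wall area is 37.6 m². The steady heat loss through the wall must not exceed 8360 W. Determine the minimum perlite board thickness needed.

L ≈ 20.4 mm

Treating each layer as a thermal resistance in series:
R_inner film = 1/(h_i·A) = 1/(10.8×37.6) = 0.002463 K/W
R_stainless steel = L/(kA) = 0.0017/(16.3×37.6) = 2.774×10^-6 K/W
Sum of the known resistances R_other = 0.002465 K/W
Required total resistance R_tot = ΔT/Q_allow = 115/8360 = 0.01376 K/W
R_perlite board = R_tot − R_other = 0.01129 K/W
L = R·k·A = 0.01129×0.048×37.6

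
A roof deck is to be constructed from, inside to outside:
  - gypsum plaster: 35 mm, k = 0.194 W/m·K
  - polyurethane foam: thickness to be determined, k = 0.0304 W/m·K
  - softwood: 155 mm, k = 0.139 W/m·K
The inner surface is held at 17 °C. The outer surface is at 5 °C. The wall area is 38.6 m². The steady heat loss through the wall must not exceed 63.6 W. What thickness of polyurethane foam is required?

Thermal resistances in series:
R_gypsum plaster = L/(kA) = 0.035/(0.194×38.6) = 0.004674 K/W
R_softwood = L/(kA) = 0.155/(0.139×38.6) = 0.02889 K/W
Sum of the known resistances R_other = 0.03356 K/W
Required total resistance R_tot = ΔT/Q_allow = 12/63.6 = 0.1887 K/W
R_polyurethane foam = R_tot − R_other = 0.1551 K/W
L = R·k·A = 0.1551×0.0304×38.6

L ≈ 182 mm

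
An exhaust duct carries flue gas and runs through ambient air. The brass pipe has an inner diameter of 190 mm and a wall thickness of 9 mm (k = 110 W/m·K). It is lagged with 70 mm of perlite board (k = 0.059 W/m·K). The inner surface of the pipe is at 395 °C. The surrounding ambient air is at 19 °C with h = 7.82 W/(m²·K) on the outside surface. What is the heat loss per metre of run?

q′ ≈ 250 W/m

Per-layer cylindrical resistances, series-summed:
R_brass pipe wall = ln(104/95)/(2π×110×1) = 1.31×10^-4 K/W
R_perlite board = ln(174/104)/(2π×0.059×1) = 1.388 K/W
R_outer film = 1/(h_o·2πr_oL) = 1/(7.82×2π×0.174×1) = 0.117 K/W
R_total = 1.505 K/W
Q = ΔT/R_total = 376/1.505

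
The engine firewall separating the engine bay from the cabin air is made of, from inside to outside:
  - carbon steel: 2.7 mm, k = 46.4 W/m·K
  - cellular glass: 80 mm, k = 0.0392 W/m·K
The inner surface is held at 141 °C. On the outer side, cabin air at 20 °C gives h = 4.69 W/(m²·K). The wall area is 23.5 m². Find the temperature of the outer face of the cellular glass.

T ≈ 31.4 °C

Using the resistance-network approach (series):
R_carbon steel = L/(kA) = 0.0027/(46.4×23.5) = 2.476×10^-6 K/W
R_cellular glass = L/(kA) = 0.08/(0.0392×23.5) = 0.08684 K/W
R_outer film = 1/(h_o·A) = 1/(4.69×23.5) = 0.009073 K/W
R_total = 0.09592 K/W;  Q = ΔT/R_total = 121/0.09592 = 1261 W
T_interface = T_inner − Q·ΣR(inner→interface) = 141 − 1260×0.08685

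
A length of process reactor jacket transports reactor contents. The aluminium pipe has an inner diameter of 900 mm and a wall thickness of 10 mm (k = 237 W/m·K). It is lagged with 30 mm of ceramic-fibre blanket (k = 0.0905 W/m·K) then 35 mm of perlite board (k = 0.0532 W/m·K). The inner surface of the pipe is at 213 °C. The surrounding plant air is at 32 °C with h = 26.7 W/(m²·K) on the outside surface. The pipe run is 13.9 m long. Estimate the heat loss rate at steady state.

Per-layer cylindrical resistances, series-summed:
R_aluminium pipe wall = ln(460/450)/(2π×237×13.9) = 1.062×10^-6 K/W
R_ceramic-fibre blanket = ln(490/460)/(2π×0.0905×13.9) = 0.007993 K/W
R_perlite board = ln(525/490)/(2π×0.0532×13.9) = 0.01485 K/W
R_outer film = 1/(h_o·2πr_oL) = 1/(26.7×2π×0.525×13.9) = 8.168×10^-4 K/W
R_total = 0.02366 K/W
Q = ΔT/R_total = 181/0.02366

Q ≈ 7650 W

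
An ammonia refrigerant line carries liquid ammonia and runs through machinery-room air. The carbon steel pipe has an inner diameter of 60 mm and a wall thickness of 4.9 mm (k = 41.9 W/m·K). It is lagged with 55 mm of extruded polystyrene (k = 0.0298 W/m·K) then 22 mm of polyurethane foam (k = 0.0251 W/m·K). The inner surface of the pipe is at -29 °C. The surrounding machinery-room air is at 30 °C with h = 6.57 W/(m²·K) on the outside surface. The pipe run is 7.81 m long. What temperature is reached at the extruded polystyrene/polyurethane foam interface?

Radial resistances (cylindrical: R_cond = ln(r_o/r_i)/(2πkL), R_conv = 1/(h·2πrL)):
R_carbon steel pipe wall = ln(34.9/30)/(2π×41.9×7.81) = 7.358×10^-5 K/W
R_extruded polystyrene = ln(89.9/34.9)/(2π×0.0298×7.81) = 0.6471 K/W
R_polyurethane foam = ln(111.9/89.9)/(2π×0.0251×7.81) = 0.1777 K/W
R_outer film = 1/(h_o·2πr_oL) = 1/(6.57×2π×0.1119×7.81) = 0.02772 K/W
R_total = 0.8526 K/W
Q = ΔT/R_total = 59/0.8526
Q = 69.2 W
T_interface = T_inner + Q·ΣR(inner→interface) = -29 + 69.2×0.6471

T ≈ 15.8 °C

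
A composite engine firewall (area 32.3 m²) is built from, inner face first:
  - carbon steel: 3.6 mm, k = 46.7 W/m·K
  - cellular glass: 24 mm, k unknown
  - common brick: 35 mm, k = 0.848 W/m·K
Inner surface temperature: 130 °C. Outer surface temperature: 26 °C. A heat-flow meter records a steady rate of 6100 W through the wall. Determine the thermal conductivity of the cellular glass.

k ≈ 0.0471 W/(m·K)

Treating each layer as a thermal resistance in series:
R_carbon steel = L/(kA) = 0.0036/(46.7×32.3) = 2.387×10^-6 K/W
R_common brick = L/(kA) = 0.035/(0.848×32.3) = 0.001278 K/W
Sum of known resistances R_other = 0.00128 K/W
Total R = ΔT/Q = 104/6100 = 0.01705 K/W
R_cellular glass = R_total − R_other = 0.01577 K/W
k = L/(R·A) = 0.024/(0.01577×32.3)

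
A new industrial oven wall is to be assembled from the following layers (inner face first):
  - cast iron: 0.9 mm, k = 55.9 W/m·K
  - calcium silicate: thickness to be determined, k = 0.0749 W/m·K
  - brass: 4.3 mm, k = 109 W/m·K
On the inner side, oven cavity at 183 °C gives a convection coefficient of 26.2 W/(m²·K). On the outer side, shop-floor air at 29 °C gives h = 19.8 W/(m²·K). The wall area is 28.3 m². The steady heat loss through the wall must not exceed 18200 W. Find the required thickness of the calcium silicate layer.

L ≈ 11.3 mm

Thermal resistances in series:
R_inner film = 1/(h_i·A) = 1/(26.2×28.3) = 0.001349 K/W
R_cast iron = L/(kA) = 0.0009/(55.9×28.3) = 5.689×10^-7 K/W
R_brass = L/(kA) = 0.0043/(109×28.3) = 1.394×10^-6 K/W
R_outer film = 1/(h_o·A) = 1/(19.8×28.3) = 0.001785 K/W
Sum of the known resistances R_other = 0.003135 K/W
Required total resistance R_tot = ΔT/Q_allow = 154/18200 = 0.008462 K/W
R_calcium silicate = R_tot − R_other = 0.005326 K/W
L = R·k·A = 0.005326×0.0749×28.3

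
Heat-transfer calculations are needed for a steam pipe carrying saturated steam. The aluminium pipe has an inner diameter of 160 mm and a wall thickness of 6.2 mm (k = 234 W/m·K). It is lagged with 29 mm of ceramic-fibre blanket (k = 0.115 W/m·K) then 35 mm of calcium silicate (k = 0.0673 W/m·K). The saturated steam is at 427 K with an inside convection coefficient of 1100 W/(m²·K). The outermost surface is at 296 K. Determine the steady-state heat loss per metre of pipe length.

Per-layer cylindrical resistances, series-summed:
R_inner film = 1/(h_i·2πr₁L) = 1/(1100×2π×0.08×1) = 0.001809 K/W
R_aluminium pipe wall = ln(86.2/80)/(2π×234×1) = 5.077×10^-5 K/W
R_ceramic-fibre blanket = ln(115.2/86.2)/(2π×0.115×1) = 0.4013 K/W
R_calcium silicate = ln(150.2/115.2)/(2π×0.0673×1) = 0.6274 K/W
R_total = 1.031 K/W
Q = ΔT/R_total = 131/1.031

q′ ≈ 127 W/m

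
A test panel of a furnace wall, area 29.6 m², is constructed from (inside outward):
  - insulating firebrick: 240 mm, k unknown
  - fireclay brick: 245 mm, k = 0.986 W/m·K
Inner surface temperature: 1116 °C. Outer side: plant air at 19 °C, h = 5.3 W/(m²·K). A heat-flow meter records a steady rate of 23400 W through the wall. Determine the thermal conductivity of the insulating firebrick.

Using the resistance-network approach (series):
R_fireclay brick = L/(kA) = 0.245/(0.986×29.6) = 0.008395 K/W
R_outer film = 1/(h_o·A) = 1/(5.3×29.6) = 0.006374 K/W
Sum of known resistances R_other = 0.01477 K/W
Total R = ΔT/Q = 1097/23400 = 0.04688 K/W
R_insulating firebrick = R_total − R_other = 0.03211 K/W
k = L/(R·A) = 0.24/(0.03211×29.6)

k ≈ 0.252 W/(m·K)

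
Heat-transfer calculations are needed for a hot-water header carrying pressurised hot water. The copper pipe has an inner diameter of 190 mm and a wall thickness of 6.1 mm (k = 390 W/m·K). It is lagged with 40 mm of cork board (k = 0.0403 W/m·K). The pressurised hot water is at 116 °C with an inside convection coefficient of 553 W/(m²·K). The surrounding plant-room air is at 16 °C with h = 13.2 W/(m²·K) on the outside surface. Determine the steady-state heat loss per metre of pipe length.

q′ ≈ 71.2 W/m

Radial resistances (cylindrical: R_cond = ln(r_o/r_i)/(2πkL), R_conv = 1/(h·2πrL)):
R_inner film = 1/(h_i·2πr₁L) = 1/(553×2π×0.095×1) = 0.00303 K/W
R_copper pipe wall = ln(101.1/95)/(2π×390×1) = 2.54×10^-5 K/W
R_cork board = ln(141.1/101.1)/(2π×0.0403×1) = 1.317 K/W
R_outer film = 1/(h_o·2πr_oL) = 1/(13.2×2π×0.1411×1) = 0.08545 K/W
R_total = 1.405 K/W
Q = ΔT/R_total = 100/1.405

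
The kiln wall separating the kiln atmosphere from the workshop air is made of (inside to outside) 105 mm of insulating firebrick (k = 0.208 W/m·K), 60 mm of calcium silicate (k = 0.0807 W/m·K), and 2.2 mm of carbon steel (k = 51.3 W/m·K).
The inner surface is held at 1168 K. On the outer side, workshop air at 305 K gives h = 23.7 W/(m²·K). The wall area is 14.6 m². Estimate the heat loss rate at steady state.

Series thermal resistances:
R_insulating firebrick = L/(kA) = 0.105/(0.208×14.6) = 0.03458 K/W
R_calcium silicate = L/(kA) = 0.06/(0.0807×14.6) = 0.05092 K/W
R_carbon steel = L/(kA) = 0.0022/(51.3×14.6) = 2.937×10^-6 K/W
R_outer film = 1/(h_o·A) = 1/(23.7×14.6) = 0.00289 K/W
R_total = 0.08839 K/W
Q = ΔT / R_total = 863 / 0.08839

Q ≈ 9760 W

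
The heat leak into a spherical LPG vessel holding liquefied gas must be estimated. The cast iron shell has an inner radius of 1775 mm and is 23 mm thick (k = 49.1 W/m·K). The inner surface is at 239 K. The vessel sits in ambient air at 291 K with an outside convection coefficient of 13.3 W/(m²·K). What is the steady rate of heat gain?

Q ≈ 27900 W

For a spherical shell R = (1/r₁ − 1/r₂)/(4πk); film R = 1/(h·4πr²). In series:
R_cast iron shell = (1/1.775 − 1/1.798)/(4π×49.1) = 1.168×10^-5 K/W
R_outer film = 1/(h·4πr_o²) = 1/(13.3×4π×1.798²) = 0.001851 K/W
R_total = 0.001862 K/W
Q = ΔT/R_total = 52/0.001862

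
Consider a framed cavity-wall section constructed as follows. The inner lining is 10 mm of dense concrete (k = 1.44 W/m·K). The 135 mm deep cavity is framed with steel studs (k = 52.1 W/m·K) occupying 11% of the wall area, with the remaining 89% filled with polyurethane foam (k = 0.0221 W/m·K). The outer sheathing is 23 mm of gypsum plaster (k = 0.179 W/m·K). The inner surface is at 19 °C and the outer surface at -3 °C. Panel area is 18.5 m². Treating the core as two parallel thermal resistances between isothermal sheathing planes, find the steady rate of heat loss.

Q ≈ 2560 W

Sheathing layers in series; stud and cavity paths in parallel between them.
R_inner = 0.01/(1.44×18.5) = 3.754×10^-4 K/W
R_stud  = 0.135/(52.1×0.11×18.5) = 0.001273 K/W
R_cav   = 0.135/(0.0221×0.89×18.5) = 0.371 K/W
1/R_core = 1/R_stud + 1/R_cav → R_core = 0.001269 K/W
R_outer = 0.023/(0.179×18.5) = 0.006945 K/W
R_total = 0.00859 K/W
Q = ΔT/R_total = 22/0.00859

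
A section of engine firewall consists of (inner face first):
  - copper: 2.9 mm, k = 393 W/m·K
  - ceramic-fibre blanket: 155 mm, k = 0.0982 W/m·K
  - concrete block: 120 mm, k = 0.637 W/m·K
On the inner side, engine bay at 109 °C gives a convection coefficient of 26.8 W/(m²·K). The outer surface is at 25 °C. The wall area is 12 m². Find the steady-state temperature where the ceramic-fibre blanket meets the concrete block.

Using the resistance-network approach (series):
R_inner film = 1/(h_i·A) = 1/(26.8×12) = 0.003109 K/W
R_copper = L/(kA) = 0.0029/(393×12) = 6.149×10^-7 K/W
R_ceramic-fibre blanket = L/(kA) = 0.155/(0.0982×12) = 0.1315 K/W
R_concrete block = L/(kA) = 0.12/(0.637×12) = 0.0157 K/W
R_total = 0.1503 K/W;  Q = ΔT/R_total = 84/0.1503 = 558.7 W
T_interface = T_inner − Q·ΣR(inner→interface) = 109 − 559×0.1346

T ≈ 33.8 °C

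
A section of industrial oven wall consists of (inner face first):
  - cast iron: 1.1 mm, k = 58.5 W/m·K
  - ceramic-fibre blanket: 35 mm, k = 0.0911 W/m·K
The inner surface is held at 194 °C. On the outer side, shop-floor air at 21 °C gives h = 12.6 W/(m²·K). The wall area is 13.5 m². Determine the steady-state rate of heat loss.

Treating each layer as a thermal resistance in series:
R_cast iron = L/(kA) = 0.0011/(58.5×13.5) = 1.393×10^-6 K/W
R_ceramic-fibre blanket = L/(kA) = 0.035/(0.0911×13.5) = 0.02846 K/W
R_outer film = 1/(h_o·A) = 1/(12.6×13.5) = 0.005879 K/W
R_total = 0.03434 K/W
Q = ΔT / R_total = 173 / 0.03434

Q ≈ 5040 W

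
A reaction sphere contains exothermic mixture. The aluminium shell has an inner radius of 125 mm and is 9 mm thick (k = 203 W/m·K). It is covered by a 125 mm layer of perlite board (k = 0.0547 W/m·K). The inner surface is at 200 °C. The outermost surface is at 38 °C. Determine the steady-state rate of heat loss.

Q ≈ 30.9 W

For a spherical shell R = (1/r₁ − 1/r₂)/(4πk); film R = 1/(h·4πr²). In series:
R_aluminium shell = (1/0.125 − 1/0.134)/(4π×203) = 2.106×10^-4 K/W
R_perlite board = (1/0.134 − 1/0.259)/(4π×0.0547) = 5.24 K/W
R_total = 5.24 K/W
Q = ΔT/R_total = 162/5.24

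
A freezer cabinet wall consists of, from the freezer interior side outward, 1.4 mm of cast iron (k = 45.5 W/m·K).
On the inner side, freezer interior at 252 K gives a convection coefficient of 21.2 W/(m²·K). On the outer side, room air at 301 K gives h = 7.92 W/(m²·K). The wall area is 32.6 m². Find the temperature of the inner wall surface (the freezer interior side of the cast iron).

Model the wall as resistances in series:
R_inner film = 1/(h_i·A) = 1/(21.2×32.6) = 0.001447 K/W
R_cast iron = L/(kA) = 0.0014/(45.5×32.6) = 9.438×10^-7 K/W
R_outer film = 1/(h_o·A) = 1/(7.92×32.6) = 0.003873 K/W
R_total = 0.005321 K/W;  Q = ΔT/R_total = 49/0.005321 = 9209 W
T_interface = T_inner + Q·ΣR(inner→interface) = 252 + 9210×0.001447

T ≈ 265 K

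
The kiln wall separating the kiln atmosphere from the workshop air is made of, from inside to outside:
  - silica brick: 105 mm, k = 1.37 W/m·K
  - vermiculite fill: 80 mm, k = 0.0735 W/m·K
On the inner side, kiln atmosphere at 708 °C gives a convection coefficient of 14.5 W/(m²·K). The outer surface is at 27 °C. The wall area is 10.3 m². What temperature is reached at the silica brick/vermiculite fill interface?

T ≈ 628 °C

Model the wall as resistances in series:
R_inner film = 1/(h_i·A) = 1/(14.5×10.3) = 0.006696 K/W
R_silica brick = L/(kA) = 0.105/(1.37×10.3) = 0.007441 K/W
R_vermiculite fill = L/(kA) = 0.08/(0.0735×10.3) = 0.1057 K/W
R_total = 0.1198 K/W;  Q = ΔT/R_total = 681/0.1198 = 5684 W
T_interface = T_inner − Q·ΣR(inner→interface) = 708 − 5680×0.01414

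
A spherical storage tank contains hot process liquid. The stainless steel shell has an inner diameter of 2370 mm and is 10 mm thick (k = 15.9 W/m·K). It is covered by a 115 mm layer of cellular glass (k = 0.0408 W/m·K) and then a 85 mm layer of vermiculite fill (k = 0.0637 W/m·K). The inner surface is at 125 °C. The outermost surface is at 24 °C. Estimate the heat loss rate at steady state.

Each spherical layer contributes R = (1/r_i − 1/r_o)/(4πk):
R_stainless steel shell = (1/1.185 − 1/1.195)/(4π×15.9) = 3.534×10^-5 K/W
R_cellular glass = (1/1.195 − 1/1.31)/(4π×0.0408) = 0.1433 K/W
R_vermiculite fill = (1/1.31 − 1/1.395)/(4π×0.0637) = 0.05811 K/W
R_total = 0.2014 K/W
Q = ΔT/R_total = 101/0.2014

Q ≈ 501 W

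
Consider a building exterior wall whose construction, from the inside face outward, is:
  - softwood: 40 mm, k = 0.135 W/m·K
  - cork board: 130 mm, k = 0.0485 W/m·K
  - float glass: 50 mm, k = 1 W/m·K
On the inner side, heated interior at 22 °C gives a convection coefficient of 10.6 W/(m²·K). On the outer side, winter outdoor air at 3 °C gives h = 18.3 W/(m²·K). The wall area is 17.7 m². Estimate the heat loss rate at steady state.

Thermal resistances in series:
R_inner film = 1/(h_i·A) = 1/(10.6×17.7) = 0.00533 K/W
R_softwood = L/(kA) = 0.04/(0.135×17.7) = 0.01674 K/W
R_cork board = L/(kA) = 0.13/(0.0485×17.7) = 0.1514 K/W
R_float glass = L/(kA) = 0.05/(1×17.7) = 0.002825 K/W
R_outer film = 1/(h_o·A) = 1/(18.3×17.7) = 0.003087 K/W
R_total = 0.1794 K/W
Q = ΔT / R_total = 19 / 0.1794

Q ≈ 106 W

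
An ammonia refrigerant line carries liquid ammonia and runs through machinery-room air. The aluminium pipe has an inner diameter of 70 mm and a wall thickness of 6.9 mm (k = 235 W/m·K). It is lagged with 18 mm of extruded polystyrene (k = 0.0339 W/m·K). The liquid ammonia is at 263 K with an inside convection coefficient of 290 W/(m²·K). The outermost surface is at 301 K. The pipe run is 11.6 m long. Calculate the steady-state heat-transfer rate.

Q ≈ 260 W

Per-layer cylindrical resistances, series-summed:
R_inner film = 1/(h_i·2πr₁L) = 1/(290×2π×0.035×11.6) = 0.001352 K/W
R_aluminium pipe wall = ln(41.9/35)/(2π×235×11.6) = 1.051×10^-5 K/W
R_extruded polystyrene = ln(59.9/41.9)/(2π×0.0339×11.6) = 0.1446 K/W
R_total = 0.146 K/W
Q = ΔT/R_total = 38/0.146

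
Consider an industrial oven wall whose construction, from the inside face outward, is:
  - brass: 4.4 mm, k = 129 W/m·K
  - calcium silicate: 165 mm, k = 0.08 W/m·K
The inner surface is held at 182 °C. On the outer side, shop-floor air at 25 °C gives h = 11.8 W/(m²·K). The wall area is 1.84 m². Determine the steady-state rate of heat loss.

Q ≈ 135 W

Series thermal resistances:
R_brass = L/(kA) = 0.0044/(129×1.84) = 1.854×10^-5 K/W
R_calcium silicate = L/(kA) = 0.165/(0.08×1.84) = 1.121 K/W
R_outer film = 1/(h_o·A) = 1/(11.8×1.84) = 0.04606 K/W
R_total = 1.167 K/W
Q = ΔT / R_total = 157 / 1.167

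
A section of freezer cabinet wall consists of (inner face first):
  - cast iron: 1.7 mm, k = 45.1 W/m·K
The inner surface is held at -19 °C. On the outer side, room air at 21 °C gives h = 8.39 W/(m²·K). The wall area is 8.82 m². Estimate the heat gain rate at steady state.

Treating each layer as a thermal resistance in series:
R_cast iron = L/(kA) = 0.0017/(45.1×8.82) = 4.274×10^-6 K/W
R_outer film = 1/(h_o·A) = 1/(8.39×8.82) = 0.01351 K/W
R_total = 0.01352 K/W
Q = ΔT / R_total = 40 / 0.01352

Q ≈ 2960 W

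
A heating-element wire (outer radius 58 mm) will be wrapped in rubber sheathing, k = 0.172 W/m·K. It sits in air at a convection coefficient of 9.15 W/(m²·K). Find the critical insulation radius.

r_cr ≈ 18.8 mm

For a cylinder r_cr = k/h = 0.172/9.15
r_cr = 18.8 mm; since the bare radius (58 mm) is above r_cr, any added insulation will reduce heat loss.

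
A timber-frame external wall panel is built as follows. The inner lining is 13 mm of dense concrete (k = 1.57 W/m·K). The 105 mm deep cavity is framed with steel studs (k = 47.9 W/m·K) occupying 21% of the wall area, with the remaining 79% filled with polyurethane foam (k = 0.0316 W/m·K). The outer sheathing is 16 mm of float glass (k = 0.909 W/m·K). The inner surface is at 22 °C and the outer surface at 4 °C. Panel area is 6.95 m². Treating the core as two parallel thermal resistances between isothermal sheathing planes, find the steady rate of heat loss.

Sheathing layers in series; stud and cavity paths in parallel between them.
R_inner = 0.013/(1.57×6.95) = 0.001191 K/W
R_stud  = 0.105/(47.9×0.21×6.95) = 0.001502 K/W
R_cav   = 0.105/(0.0316×0.79×6.95) = 0.6052 K/W
1/R_core = 1/R_stud + 1/R_cav → R_core = 0.001498 K/W
R_outer = 0.016/(0.909×6.95) = 0.002533 K/W
R_total = 0.005222 K/W
Q = ΔT/R_total = 18/0.005222

Q ≈ 3450 W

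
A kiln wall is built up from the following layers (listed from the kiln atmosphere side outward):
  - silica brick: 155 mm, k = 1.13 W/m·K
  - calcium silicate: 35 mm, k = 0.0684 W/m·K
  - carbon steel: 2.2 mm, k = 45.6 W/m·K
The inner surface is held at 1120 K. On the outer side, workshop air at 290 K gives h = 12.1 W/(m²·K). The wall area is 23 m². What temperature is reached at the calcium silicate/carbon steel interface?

Using the resistance-network approach (series):
R_silica brick = L/(kA) = 0.155/(1.13×23) = 0.005964 K/W
R_calcium silicate = L/(kA) = 0.035/(0.0684×23) = 0.02225 K/W
R_carbon steel = L/(kA) = 0.0022/(45.6×23) = 2.098×10^-6 K/W
R_outer film = 1/(h_o·A) = 1/(12.1×23) = 0.003593 K/W
R_total = 0.03181 K/W;  Q = ΔT/R_total = 830/0.03181 = 26100 W
T_interface = T_inner − Q·ΣR(inner→interface) = 1120 − 26100×0.02821

T ≈ 384 K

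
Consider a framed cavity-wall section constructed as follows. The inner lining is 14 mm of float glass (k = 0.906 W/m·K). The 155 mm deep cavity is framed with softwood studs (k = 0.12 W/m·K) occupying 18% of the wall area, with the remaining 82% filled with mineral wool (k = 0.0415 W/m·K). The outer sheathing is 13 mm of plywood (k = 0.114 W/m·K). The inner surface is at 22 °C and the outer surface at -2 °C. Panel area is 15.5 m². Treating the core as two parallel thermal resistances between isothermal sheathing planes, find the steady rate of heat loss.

Q ≈ 128 W

Sheathing layers in series; stud and cavity paths in parallel between them.
R_inner = 0.014/(0.906×15.5) = 9.969×10^-4 K/W
R_stud  = 0.155/(0.12×0.18×15.5) = 0.463 K/W
R_cav   = 0.155/(0.0415×0.82×15.5) = 0.2939 K/W
1/R_core = 1/R_stud + 1/R_cav → R_core = 0.1798 K/W
R_outer = 0.013/(0.114×15.5) = 0.007357 K/W
R_total = 0.1881 K/W
Q = ΔT/R_total = 24/0.1881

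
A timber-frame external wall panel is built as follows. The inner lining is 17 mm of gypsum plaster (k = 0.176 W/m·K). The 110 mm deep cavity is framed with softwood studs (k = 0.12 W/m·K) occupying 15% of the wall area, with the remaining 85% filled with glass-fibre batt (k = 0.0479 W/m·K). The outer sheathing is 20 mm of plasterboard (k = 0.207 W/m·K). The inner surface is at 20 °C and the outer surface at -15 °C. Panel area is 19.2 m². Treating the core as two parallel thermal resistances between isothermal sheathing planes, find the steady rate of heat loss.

Sheathing layers in series; stud and cavity paths in parallel between them.
R_inner = 0.017/(0.176×19.2) = 0.005031 K/W
R_stud  = 0.11/(0.12×0.15×19.2) = 0.3183 K/W
R_cav   = 0.11/(0.0479×0.85×19.2) = 0.1407 K/W
1/R_core = 1/R_stud + 1/R_cav → R_core = 0.09758 K/W
R_outer = 0.02/(0.207×19.2) = 0.005032 K/W
R_total = 0.1076 K/W
Q = ΔT/R_total = 35/0.1076

Q ≈ 325 W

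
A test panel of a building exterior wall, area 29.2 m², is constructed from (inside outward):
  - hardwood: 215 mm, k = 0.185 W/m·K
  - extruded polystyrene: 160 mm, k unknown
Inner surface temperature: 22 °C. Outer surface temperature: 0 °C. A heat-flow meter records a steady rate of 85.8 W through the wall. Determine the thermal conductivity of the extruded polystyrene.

Series thermal resistances:
R_hardwood = L/(kA) = 0.215/(0.185×29.2) = 0.0398 K/W
Sum of known resistances R_other = 0.0398 K/W
Total R = ΔT/Q = 22/85.8 = 0.2564 K/W
R_extruded polystyrene = R_total − R_other = 0.2166 K/W
k = L/(R·A) = 0.16/(0.2166×29.2)

k ≈ 0.0253 W/(m·K)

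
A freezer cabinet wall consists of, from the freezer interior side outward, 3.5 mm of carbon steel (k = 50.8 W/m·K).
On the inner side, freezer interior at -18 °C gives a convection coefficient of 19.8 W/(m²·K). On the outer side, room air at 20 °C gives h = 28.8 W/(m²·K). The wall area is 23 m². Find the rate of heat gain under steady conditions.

Q ≈ 10200 W

Treating each layer as a thermal resistance in series:
R_inner film = 1/(h_i·A) = 1/(19.8×23) = 0.002196 K/W
R_carbon steel = L/(kA) = 0.0035/(50.8×23) = 2.996×10^-6 K/W
R_outer film = 1/(h_o·A) = 1/(28.8×23) = 0.00151 K/W
R_total = 0.003709 K/W
Q = ΔT / R_total = 38 / 0.003709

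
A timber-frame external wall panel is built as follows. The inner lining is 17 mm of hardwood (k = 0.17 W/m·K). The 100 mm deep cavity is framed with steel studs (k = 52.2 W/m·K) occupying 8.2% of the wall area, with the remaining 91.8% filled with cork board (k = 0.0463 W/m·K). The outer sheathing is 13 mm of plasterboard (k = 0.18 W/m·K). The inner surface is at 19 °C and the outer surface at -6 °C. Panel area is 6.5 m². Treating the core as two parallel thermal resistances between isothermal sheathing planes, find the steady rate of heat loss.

Q ≈ 832 W

Sheathing layers in series; stud and cavity paths in parallel between them.
R_inner = 0.017/(0.17×6.5) = 0.01538 K/W
R_stud  = 0.1/(52.2×0.082×6.5) = 0.003594 K/W
R_cav   = 0.1/(0.0463×0.918×6.5) = 0.362 K/W
1/R_core = 1/R_stud + 1/R_cav → R_core = 0.003559 K/W
R_outer = 0.013/(0.18×6.5) = 0.01111 K/W
R_total = 0.03005 K/W
Q = ΔT/R_total = 25/0.03005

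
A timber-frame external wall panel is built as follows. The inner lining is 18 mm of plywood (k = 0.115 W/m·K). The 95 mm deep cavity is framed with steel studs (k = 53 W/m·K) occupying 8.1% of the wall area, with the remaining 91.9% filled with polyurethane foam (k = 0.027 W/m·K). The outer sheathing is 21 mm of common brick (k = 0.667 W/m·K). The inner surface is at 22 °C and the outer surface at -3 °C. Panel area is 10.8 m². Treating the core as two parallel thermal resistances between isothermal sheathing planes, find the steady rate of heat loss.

Sheathing layers in series; stud and cavity paths in parallel between them.
R_inner = 0.018/(0.115×10.8) = 0.01449 K/W
R_stud  = 0.095/(53×0.081×10.8) = 0.002049 K/W
R_cav   = 0.095/(0.027×0.919×10.8) = 0.3545 K/W
1/R_core = 1/R_stud + 1/R_cav → R_core = 0.002037 K/W
R_outer = 0.021/(0.667×10.8) = 0.002915 K/W
R_total = 0.01945 K/W
Q = ΔT/R_total = 25/0.01945

Q ≈ 1290 W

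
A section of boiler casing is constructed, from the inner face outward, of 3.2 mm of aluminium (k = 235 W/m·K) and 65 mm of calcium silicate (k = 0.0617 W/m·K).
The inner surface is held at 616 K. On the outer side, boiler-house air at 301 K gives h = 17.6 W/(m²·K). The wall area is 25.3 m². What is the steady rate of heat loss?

Using the resistance-network approach (series):
R_aluminium = L/(kA) = 0.0032/(235×25.3) = 5.382×10^-7 K/W
R_calcium silicate = L/(kA) = 0.065/(0.0617×25.3) = 0.04164 K/W
R_outer film = 1/(h_o·A) = 1/(17.6×25.3) = 0.002246 K/W
R_total = 0.04389 K/W
Q = ΔT / R_total = 315 / 0.04389

Q ≈ 7180 W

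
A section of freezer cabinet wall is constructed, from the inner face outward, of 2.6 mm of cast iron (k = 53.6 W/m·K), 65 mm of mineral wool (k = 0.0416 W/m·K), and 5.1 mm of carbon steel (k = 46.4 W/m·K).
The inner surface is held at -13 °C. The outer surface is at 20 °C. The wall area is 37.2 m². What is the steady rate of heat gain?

Series thermal resistances:
R_cast iron = L/(kA) = 0.0026/(53.6×37.2) = 1.304×10^-6 K/W
R_mineral wool = L/(kA) = 0.065/(0.0416×37.2) = 0.042 K/W
R_carbon steel = L/(kA) = 0.0051/(46.4×37.2) = 2.955×10^-6 K/W
R_total = 0.04201 K/W
Q = ΔT / R_total = 33 / 0.04201

Q ≈ 786 W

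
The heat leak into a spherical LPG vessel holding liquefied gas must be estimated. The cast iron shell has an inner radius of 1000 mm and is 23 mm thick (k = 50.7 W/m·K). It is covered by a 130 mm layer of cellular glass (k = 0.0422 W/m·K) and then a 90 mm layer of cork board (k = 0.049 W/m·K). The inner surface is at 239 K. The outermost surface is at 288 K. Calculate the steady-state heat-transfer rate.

Q ≈ 158 W

Each spherical layer contributes R = (1/r_i − 1/r_o)/(4πk):
R_cast iron shell = (1/1 − 1/1.023)/(4π×50.7) = 3.529×10^-5 K/W
R_cellular glass = (1/1.023 − 1/1.153)/(4π×0.0422) = 0.2078 K/W
R_cork board = (1/1.153 − 1/1.243)/(4π×0.049) = 0.102 K/W
R_total = 0.3099 K/W
Q = ΔT/R_total = 49/0.3099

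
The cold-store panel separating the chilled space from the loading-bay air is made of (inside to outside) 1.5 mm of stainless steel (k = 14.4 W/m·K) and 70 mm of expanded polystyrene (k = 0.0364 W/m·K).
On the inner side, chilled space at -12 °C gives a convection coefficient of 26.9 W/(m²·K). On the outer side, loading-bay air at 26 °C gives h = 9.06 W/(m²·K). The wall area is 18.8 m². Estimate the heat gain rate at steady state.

Q ≈ 345 W

Using the resistance-network approach (series):
R_inner film = 1/(h_i·A) = 1/(26.9×18.8) = 0.001977 K/W
R_stainless steel = L/(kA) = 0.0015/(14.4×18.8) = 5.541×10^-6 K/W
R_expanded polystyrene = L/(kA) = 0.07/(0.0364×18.8) = 0.1023 K/W
R_outer film = 1/(h_o·A) = 1/(9.06×18.8) = 0.005871 K/W
R_total = 0.1101 K/W
Q = ΔT / R_total = 38 / 0.1101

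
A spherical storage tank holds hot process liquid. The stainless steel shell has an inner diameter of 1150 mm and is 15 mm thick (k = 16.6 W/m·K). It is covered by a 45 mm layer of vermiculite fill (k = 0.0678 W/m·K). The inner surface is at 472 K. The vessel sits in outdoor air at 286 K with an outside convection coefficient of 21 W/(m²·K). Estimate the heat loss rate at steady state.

Q ≈ 1240 W

Each spherical layer contributes R = (1/r_i − 1/r_o)/(4πk):
R_stainless steel shell = (1/0.575 − 1/0.59)/(4π×16.6) = 2.12×10^-4 K/W
R_vermiculite fill = (1/0.59 − 1/0.635)/(4π×0.0678) = 0.141 K/W
R_outer film = 1/(h·4πr_o²) = 1/(21×4π×0.635²) = 0.009398 K/W
R_total = 0.1506 K/W
Q = ΔT/R_total = 186/0.1506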